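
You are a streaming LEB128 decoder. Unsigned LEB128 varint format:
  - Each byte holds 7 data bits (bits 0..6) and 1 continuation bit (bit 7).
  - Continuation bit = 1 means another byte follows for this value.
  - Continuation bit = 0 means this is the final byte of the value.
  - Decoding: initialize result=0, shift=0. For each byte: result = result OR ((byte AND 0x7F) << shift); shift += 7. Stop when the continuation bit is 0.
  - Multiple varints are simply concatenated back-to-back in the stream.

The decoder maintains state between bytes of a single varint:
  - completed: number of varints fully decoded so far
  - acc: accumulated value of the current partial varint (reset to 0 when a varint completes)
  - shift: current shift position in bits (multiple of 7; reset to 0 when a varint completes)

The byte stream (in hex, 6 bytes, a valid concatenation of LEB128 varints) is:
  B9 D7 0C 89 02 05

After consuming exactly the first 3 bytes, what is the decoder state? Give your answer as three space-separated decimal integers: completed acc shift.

byte[0]=0xB9 cont=1 payload=0x39: acc |= 57<<0 -> completed=0 acc=57 shift=7
byte[1]=0xD7 cont=1 payload=0x57: acc |= 87<<7 -> completed=0 acc=11193 shift=14
byte[2]=0x0C cont=0 payload=0x0C: varint #1 complete (value=207801); reset -> completed=1 acc=0 shift=0

Answer: 1 0 0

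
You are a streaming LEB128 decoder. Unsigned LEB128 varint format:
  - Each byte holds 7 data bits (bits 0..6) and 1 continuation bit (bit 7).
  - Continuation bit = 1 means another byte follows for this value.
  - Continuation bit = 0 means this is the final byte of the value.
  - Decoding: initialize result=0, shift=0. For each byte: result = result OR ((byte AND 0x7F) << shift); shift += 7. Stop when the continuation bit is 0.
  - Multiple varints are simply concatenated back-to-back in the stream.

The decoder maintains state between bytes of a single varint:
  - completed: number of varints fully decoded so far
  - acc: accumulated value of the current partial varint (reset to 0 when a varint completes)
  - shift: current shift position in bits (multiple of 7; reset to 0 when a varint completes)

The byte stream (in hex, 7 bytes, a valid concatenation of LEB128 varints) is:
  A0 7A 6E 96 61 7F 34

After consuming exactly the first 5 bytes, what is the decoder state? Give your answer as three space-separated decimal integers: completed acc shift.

byte[0]=0xA0 cont=1 payload=0x20: acc |= 32<<0 -> completed=0 acc=32 shift=7
byte[1]=0x7A cont=0 payload=0x7A: varint #1 complete (value=15648); reset -> completed=1 acc=0 shift=0
byte[2]=0x6E cont=0 payload=0x6E: varint #2 complete (value=110); reset -> completed=2 acc=0 shift=0
byte[3]=0x96 cont=1 payload=0x16: acc |= 22<<0 -> completed=2 acc=22 shift=7
byte[4]=0x61 cont=0 payload=0x61: varint #3 complete (value=12438); reset -> completed=3 acc=0 shift=0

Answer: 3 0 0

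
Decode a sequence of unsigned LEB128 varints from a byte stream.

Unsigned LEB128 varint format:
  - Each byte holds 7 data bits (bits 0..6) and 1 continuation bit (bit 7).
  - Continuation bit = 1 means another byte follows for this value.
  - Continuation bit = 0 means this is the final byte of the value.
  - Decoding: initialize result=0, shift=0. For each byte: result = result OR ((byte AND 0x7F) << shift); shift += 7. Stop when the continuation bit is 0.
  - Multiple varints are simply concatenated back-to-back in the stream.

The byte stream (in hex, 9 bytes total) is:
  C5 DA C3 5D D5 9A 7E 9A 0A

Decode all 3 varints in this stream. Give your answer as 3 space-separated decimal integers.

  byte[0]=0xC5 cont=1 payload=0x45=69: acc |= 69<<0 -> acc=69 shift=7
  byte[1]=0xDA cont=1 payload=0x5A=90: acc |= 90<<7 -> acc=11589 shift=14
  byte[2]=0xC3 cont=1 payload=0x43=67: acc |= 67<<14 -> acc=1109317 shift=21
  byte[3]=0x5D cont=0 payload=0x5D=93: acc |= 93<<21 -> acc=196144453 shift=28 [end]
Varint 1: bytes[0:4] = C5 DA C3 5D -> value 196144453 (4 byte(s))
  byte[4]=0xD5 cont=1 payload=0x55=85: acc |= 85<<0 -> acc=85 shift=7
  byte[5]=0x9A cont=1 payload=0x1A=26: acc |= 26<<7 -> acc=3413 shift=14
  byte[6]=0x7E cont=0 payload=0x7E=126: acc |= 126<<14 -> acc=2067797 shift=21 [end]
Varint 2: bytes[4:7] = D5 9A 7E -> value 2067797 (3 byte(s))
  byte[7]=0x9A cont=1 payload=0x1A=26: acc |= 26<<0 -> acc=26 shift=7
  byte[8]=0x0A cont=0 payload=0x0A=10: acc |= 10<<7 -> acc=1306 shift=14 [end]
Varint 3: bytes[7:9] = 9A 0A -> value 1306 (2 byte(s))

Answer: 196144453 2067797 1306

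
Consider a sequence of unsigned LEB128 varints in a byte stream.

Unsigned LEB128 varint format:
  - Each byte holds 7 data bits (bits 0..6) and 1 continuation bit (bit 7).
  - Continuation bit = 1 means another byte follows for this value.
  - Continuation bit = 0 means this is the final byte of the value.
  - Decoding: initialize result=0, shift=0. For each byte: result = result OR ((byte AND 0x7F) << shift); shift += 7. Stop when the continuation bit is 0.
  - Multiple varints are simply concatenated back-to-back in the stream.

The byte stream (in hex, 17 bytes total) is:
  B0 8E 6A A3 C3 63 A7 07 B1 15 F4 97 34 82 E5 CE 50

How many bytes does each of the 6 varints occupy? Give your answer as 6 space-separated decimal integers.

Answer: 3 3 2 2 3 4

Derivation:
  byte[0]=0xB0 cont=1 payload=0x30=48: acc |= 48<<0 -> acc=48 shift=7
  byte[1]=0x8E cont=1 payload=0x0E=14: acc |= 14<<7 -> acc=1840 shift=14
  byte[2]=0x6A cont=0 payload=0x6A=106: acc |= 106<<14 -> acc=1738544 shift=21 [end]
Varint 1: bytes[0:3] = B0 8E 6A -> value 1738544 (3 byte(s))
  byte[3]=0xA3 cont=1 payload=0x23=35: acc |= 35<<0 -> acc=35 shift=7
  byte[4]=0xC3 cont=1 payload=0x43=67: acc |= 67<<7 -> acc=8611 shift=14
  byte[5]=0x63 cont=0 payload=0x63=99: acc |= 99<<14 -> acc=1630627 shift=21 [end]
Varint 2: bytes[3:6] = A3 C3 63 -> value 1630627 (3 byte(s))
  byte[6]=0xA7 cont=1 payload=0x27=39: acc |= 39<<0 -> acc=39 shift=7
  byte[7]=0x07 cont=0 payload=0x07=7: acc |= 7<<7 -> acc=935 shift=14 [end]
Varint 3: bytes[6:8] = A7 07 -> value 935 (2 byte(s))
  byte[8]=0xB1 cont=1 payload=0x31=49: acc |= 49<<0 -> acc=49 shift=7
  byte[9]=0x15 cont=0 payload=0x15=21: acc |= 21<<7 -> acc=2737 shift=14 [end]
Varint 4: bytes[8:10] = B1 15 -> value 2737 (2 byte(s))
  byte[10]=0xF4 cont=1 payload=0x74=116: acc |= 116<<0 -> acc=116 shift=7
  byte[11]=0x97 cont=1 payload=0x17=23: acc |= 23<<7 -> acc=3060 shift=14
  byte[12]=0x34 cont=0 payload=0x34=52: acc |= 52<<14 -> acc=855028 shift=21 [end]
Varint 5: bytes[10:13] = F4 97 34 -> value 855028 (3 byte(s))
  byte[13]=0x82 cont=1 payload=0x02=2: acc |= 2<<0 -> acc=2 shift=7
  byte[14]=0xE5 cont=1 payload=0x65=101: acc |= 101<<7 -> acc=12930 shift=14
  byte[15]=0xCE cont=1 payload=0x4E=78: acc |= 78<<14 -> acc=1290882 shift=21
  byte[16]=0x50 cont=0 payload=0x50=80: acc |= 80<<21 -> acc=169063042 shift=28 [end]
Varint 6: bytes[13:17] = 82 E5 CE 50 -> value 169063042 (4 byte(s))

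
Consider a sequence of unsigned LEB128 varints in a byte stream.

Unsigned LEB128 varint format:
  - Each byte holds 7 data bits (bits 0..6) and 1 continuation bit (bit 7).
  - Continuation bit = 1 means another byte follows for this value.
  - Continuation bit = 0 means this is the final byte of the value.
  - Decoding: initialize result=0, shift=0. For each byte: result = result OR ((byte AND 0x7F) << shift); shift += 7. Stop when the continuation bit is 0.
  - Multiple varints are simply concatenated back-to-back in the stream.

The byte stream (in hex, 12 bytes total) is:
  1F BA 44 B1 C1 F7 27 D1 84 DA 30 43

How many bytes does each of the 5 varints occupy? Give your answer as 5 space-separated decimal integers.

  byte[0]=0x1F cont=0 payload=0x1F=31: acc |= 31<<0 -> acc=31 shift=7 [end]
Varint 1: bytes[0:1] = 1F -> value 31 (1 byte(s))
  byte[1]=0xBA cont=1 payload=0x3A=58: acc |= 58<<0 -> acc=58 shift=7
  byte[2]=0x44 cont=0 payload=0x44=68: acc |= 68<<7 -> acc=8762 shift=14 [end]
Varint 2: bytes[1:3] = BA 44 -> value 8762 (2 byte(s))
  byte[3]=0xB1 cont=1 payload=0x31=49: acc |= 49<<0 -> acc=49 shift=7
  byte[4]=0xC1 cont=1 payload=0x41=65: acc |= 65<<7 -> acc=8369 shift=14
  byte[5]=0xF7 cont=1 payload=0x77=119: acc |= 119<<14 -> acc=1958065 shift=21
  byte[6]=0x27 cont=0 payload=0x27=39: acc |= 39<<21 -> acc=83746993 shift=28 [end]
Varint 3: bytes[3:7] = B1 C1 F7 27 -> value 83746993 (4 byte(s))
  byte[7]=0xD1 cont=1 payload=0x51=81: acc |= 81<<0 -> acc=81 shift=7
  byte[8]=0x84 cont=1 payload=0x04=4: acc |= 4<<7 -> acc=593 shift=14
  byte[9]=0xDA cont=1 payload=0x5A=90: acc |= 90<<14 -> acc=1475153 shift=21
  byte[10]=0x30 cont=0 payload=0x30=48: acc |= 48<<21 -> acc=102138449 shift=28 [end]
Varint 4: bytes[7:11] = D1 84 DA 30 -> value 102138449 (4 byte(s))
  byte[11]=0x43 cont=0 payload=0x43=67: acc |= 67<<0 -> acc=67 shift=7 [end]
Varint 5: bytes[11:12] = 43 -> value 67 (1 byte(s))

Answer: 1 2 4 4 1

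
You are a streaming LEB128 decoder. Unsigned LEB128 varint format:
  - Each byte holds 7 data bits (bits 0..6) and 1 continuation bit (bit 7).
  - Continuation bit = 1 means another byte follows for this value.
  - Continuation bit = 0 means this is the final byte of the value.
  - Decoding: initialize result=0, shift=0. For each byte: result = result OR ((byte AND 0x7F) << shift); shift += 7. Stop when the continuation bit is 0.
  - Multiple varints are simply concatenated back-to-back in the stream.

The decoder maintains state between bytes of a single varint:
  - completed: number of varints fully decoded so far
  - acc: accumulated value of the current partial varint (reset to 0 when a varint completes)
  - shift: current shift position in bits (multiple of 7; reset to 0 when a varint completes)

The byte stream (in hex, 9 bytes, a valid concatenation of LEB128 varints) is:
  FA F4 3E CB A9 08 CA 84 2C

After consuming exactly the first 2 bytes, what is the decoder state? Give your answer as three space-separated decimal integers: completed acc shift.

Answer: 0 14970 14

Derivation:
byte[0]=0xFA cont=1 payload=0x7A: acc |= 122<<0 -> completed=0 acc=122 shift=7
byte[1]=0xF4 cont=1 payload=0x74: acc |= 116<<7 -> completed=0 acc=14970 shift=14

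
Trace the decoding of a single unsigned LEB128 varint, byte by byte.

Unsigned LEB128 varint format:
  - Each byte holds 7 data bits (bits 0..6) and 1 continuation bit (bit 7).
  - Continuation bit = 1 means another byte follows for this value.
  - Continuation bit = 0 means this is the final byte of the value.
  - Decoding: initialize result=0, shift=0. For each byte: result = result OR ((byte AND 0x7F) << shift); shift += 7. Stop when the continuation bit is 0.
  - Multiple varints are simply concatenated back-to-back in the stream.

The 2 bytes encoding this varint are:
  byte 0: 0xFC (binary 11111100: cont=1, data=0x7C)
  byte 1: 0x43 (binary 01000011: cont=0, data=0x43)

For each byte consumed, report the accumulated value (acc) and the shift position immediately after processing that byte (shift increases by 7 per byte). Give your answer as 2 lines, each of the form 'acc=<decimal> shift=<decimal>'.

Answer: acc=124 shift=7
acc=8700 shift=14

Derivation:
byte 0=0xFC: payload=0x7C=124, contrib = 124<<0 = 124; acc -> 124, shift -> 7
byte 1=0x43: payload=0x43=67, contrib = 67<<7 = 8576; acc -> 8700, shift -> 14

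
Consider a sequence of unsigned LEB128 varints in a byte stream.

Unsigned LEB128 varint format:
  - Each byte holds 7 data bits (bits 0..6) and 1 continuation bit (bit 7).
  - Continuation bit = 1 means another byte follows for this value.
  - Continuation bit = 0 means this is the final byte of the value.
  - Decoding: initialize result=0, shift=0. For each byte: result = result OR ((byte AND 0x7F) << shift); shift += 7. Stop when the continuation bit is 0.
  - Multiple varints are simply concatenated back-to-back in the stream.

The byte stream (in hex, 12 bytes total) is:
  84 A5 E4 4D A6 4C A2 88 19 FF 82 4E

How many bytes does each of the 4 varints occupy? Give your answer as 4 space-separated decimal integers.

Answer: 4 2 3 3

Derivation:
  byte[0]=0x84 cont=1 payload=0x04=4: acc |= 4<<0 -> acc=4 shift=7
  byte[1]=0xA5 cont=1 payload=0x25=37: acc |= 37<<7 -> acc=4740 shift=14
  byte[2]=0xE4 cont=1 payload=0x64=100: acc |= 100<<14 -> acc=1643140 shift=21
  byte[3]=0x4D cont=0 payload=0x4D=77: acc |= 77<<21 -> acc=163123844 shift=28 [end]
Varint 1: bytes[0:4] = 84 A5 E4 4D -> value 163123844 (4 byte(s))
  byte[4]=0xA6 cont=1 payload=0x26=38: acc |= 38<<0 -> acc=38 shift=7
  byte[5]=0x4C cont=0 payload=0x4C=76: acc |= 76<<7 -> acc=9766 shift=14 [end]
Varint 2: bytes[4:6] = A6 4C -> value 9766 (2 byte(s))
  byte[6]=0xA2 cont=1 payload=0x22=34: acc |= 34<<0 -> acc=34 shift=7
  byte[7]=0x88 cont=1 payload=0x08=8: acc |= 8<<7 -> acc=1058 shift=14
  byte[8]=0x19 cont=0 payload=0x19=25: acc |= 25<<14 -> acc=410658 shift=21 [end]
Varint 3: bytes[6:9] = A2 88 19 -> value 410658 (3 byte(s))
  byte[9]=0xFF cont=1 payload=0x7F=127: acc |= 127<<0 -> acc=127 shift=7
  byte[10]=0x82 cont=1 payload=0x02=2: acc |= 2<<7 -> acc=383 shift=14
  byte[11]=0x4E cont=0 payload=0x4E=78: acc |= 78<<14 -> acc=1278335 shift=21 [end]
Varint 4: bytes[9:12] = FF 82 4E -> value 1278335 (3 byte(s))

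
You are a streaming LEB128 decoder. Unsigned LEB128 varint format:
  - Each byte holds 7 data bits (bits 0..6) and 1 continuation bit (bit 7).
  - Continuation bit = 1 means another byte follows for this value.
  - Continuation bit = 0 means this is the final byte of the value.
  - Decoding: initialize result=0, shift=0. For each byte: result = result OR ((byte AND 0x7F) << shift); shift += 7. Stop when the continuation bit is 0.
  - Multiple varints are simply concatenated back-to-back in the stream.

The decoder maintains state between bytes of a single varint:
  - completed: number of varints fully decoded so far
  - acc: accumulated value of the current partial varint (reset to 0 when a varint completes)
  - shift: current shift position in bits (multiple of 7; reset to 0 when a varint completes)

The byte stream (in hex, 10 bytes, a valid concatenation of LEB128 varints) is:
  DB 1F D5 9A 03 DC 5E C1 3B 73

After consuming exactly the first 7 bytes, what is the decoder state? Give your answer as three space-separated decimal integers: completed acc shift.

byte[0]=0xDB cont=1 payload=0x5B: acc |= 91<<0 -> completed=0 acc=91 shift=7
byte[1]=0x1F cont=0 payload=0x1F: varint #1 complete (value=4059); reset -> completed=1 acc=0 shift=0
byte[2]=0xD5 cont=1 payload=0x55: acc |= 85<<0 -> completed=1 acc=85 shift=7
byte[3]=0x9A cont=1 payload=0x1A: acc |= 26<<7 -> completed=1 acc=3413 shift=14
byte[4]=0x03 cont=0 payload=0x03: varint #2 complete (value=52565); reset -> completed=2 acc=0 shift=0
byte[5]=0xDC cont=1 payload=0x5C: acc |= 92<<0 -> completed=2 acc=92 shift=7
byte[6]=0x5E cont=0 payload=0x5E: varint #3 complete (value=12124); reset -> completed=3 acc=0 shift=0

Answer: 3 0 0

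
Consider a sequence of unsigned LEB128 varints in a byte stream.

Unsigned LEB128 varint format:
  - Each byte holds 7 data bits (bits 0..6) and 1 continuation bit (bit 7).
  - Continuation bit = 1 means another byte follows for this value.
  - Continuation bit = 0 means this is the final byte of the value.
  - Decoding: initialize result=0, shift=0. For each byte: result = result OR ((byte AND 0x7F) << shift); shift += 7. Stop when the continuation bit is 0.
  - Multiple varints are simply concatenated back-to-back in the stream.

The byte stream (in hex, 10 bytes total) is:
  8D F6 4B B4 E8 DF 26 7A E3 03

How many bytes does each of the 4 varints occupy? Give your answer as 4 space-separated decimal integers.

  byte[0]=0x8D cont=1 payload=0x0D=13: acc |= 13<<0 -> acc=13 shift=7
  byte[1]=0xF6 cont=1 payload=0x76=118: acc |= 118<<7 -> acc=15117 shift=14
  byte[2]=0x4B cont=0 payload=0x4B=75: acc |= 75<<14 -> acc=1243917 shift=21 [end]
Varint 1: bytes[0:3] = 8D F6 4B -> value 1243917 (3 byte(s))
  byte[3]=0xB4 cont=1 payload=0x34=52: acc |= 52<<0 -> acc=52 shift=7
  byte[4]=0xE8 cont=1 payload=0x68=104: acc |= 104<<7 -> acc=13364 shift=14
  byte[5]=0xDF cont=1 payload=0x5F=95: acc |= 95<<14 -> acc=1569844 shift=21
  byte[6]=0x26 cont=0 payload=0x26=38: acc |= 38<<21 -> acc=81261620 shift=28 [end]
Varint 2: bytes[3:7] = B4 E8 DF 26 -> value 81261620 (4 byte(s))
  byte[7]=0x7A cont=0 payload=0x7A=122: acc |= 122<<0 -> acc=122 shift=7 [end]
Varint 3: bytes[7:8] = 7A -> value 122 (1 byte(s))
  byte[8]=0xE3 cont=1 payload=0x63=99: acc |= 99<<0 -> acc=99 shift=7
  byte[9]=0x03 cont=0 payload=0x03=3: acc |= 3<<7 -> acc=483 shift=14 [end]
Varint 4: bytes[8:10] = E3 03 -> value 483 (2 byte(s))

Answer: 3 4 1 2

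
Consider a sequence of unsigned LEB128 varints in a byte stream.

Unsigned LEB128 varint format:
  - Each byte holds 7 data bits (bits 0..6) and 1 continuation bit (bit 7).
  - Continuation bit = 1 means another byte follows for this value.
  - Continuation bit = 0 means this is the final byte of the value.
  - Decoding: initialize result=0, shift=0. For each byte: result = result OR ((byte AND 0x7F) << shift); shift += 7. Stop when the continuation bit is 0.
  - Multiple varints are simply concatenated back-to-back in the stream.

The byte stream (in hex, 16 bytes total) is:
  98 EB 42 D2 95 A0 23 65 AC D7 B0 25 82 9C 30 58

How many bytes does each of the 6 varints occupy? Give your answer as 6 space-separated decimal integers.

  byte[0]=0x98 cont=1 payload=0x18=24: acc |= 24<<0 -> acc=24 shift=7
  byte[1]=0xEB cont=1 payload=0x6B=107: acc |= 107<<7 -> acc=13720 shift=14
  byte[2]=0x42 cont=0 payload=0x42=66: acc |= 66<<14 -> acc=1095064 shift=21 [end]
Varint 1: bytes[0:3] = 98 EB 42 -> value 1095064 (3 byte(s))
  byte[3]=0xD2 cont=1 payload=0x52=82: acc |= 82<<0 -> acc=82 shift=7
  byte[4]=0x95 cont=1 payload=0x15=21: acc |= 21<<7 -> acc=2770 shift=14
  byte[5]=0xA0 cont=1 payload=0x20=32: acc |= 32<<14 -> acc=527058 shift=21
  byte[6]=0x23 cont=0 payload=0x23=35: acc |= 35<<21 -> acc=73927378 shift=28 [end]
Varint 2: bytes[3:7] = D2 95 A0 23 -> value 73927378 (4 byte(s))
  byte[7]=0x65 cont=0 payload=0x65=101: acc |= 101<<0 -> acc=101 shift=7 [end]
Varint 3: bytes[7:8] = 65 -> value 101 (1 byte(s))
  byte[8]=0xAC cont=1 payload=0x2C=44: acc |= 44<<0 -> acc=44 shift=7
  byte[9]=0xD7 cont=1 payload=0x57=87: acc |= 87<<7 -> acc=11180 shift=14
  byte[10]=0xB0 cont=1 payload=0x30=48: acc |= 48<<14 -> acc=797612 shift=21
  byte[11]=0x25 cont=0 payload=0x25=37: acc |= 37<<21 -> acc=78392236 shift=28 [end]
Varint 4: bytes[8:12] = AC D7 B0 25 -> value 78392236 (4 byte(s))
  byte[12]=0x82 cont=1 payload=0x02=2: acc |= 2<<0 -> acc=2 shift=7
  byte[13]=0x9C cont=1 payload=0x1C=28: acc |= 28<<7 -> acc=3586 shift=14
  byte[14]=0x30 cont=0 payload=0x30=48: acc |= 48<<14 -> acc=790018 shift=21 [end]
Varint 5: bytes[12:15] = 82 9C 30 -> value 790018 (3 byte(s))
  byte[15]=0x58 cont=0 payload=0x58=88: acc |= 88<<0 -> acc=88 shift=7 [end]
Varint 6: bytes[15:16] = 58 -> value 88 (1 byte(s))

Answer: 3 4 1 4 3 1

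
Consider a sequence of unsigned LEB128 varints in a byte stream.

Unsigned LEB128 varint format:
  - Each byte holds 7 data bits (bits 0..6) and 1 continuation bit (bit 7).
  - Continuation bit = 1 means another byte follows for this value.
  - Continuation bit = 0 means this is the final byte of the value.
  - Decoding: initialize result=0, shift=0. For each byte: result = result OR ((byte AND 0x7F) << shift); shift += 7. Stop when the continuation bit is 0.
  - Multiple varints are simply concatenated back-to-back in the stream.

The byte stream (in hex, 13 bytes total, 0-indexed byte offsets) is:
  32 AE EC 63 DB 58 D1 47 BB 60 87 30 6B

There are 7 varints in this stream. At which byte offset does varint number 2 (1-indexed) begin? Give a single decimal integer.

  byte[0]=0x32 cont=0 payload=0x32=50: acc |= 50<<0 -> acc=50 shift=7 [end]
Varint 1: bytes[0:1] = 32 -> value 50 (1 byte(s))
  byte[1]=0xAE cont=1 payload=0x2E=46: acc |= 46<<0 -> acc=46 shift=7
  byte[2]=0xEC cont=1 payload=0x6C=108: acc |= 108<<7 -> acc=13870 shift=14
  byte[3]=0x63 cont=0 payload=0x63=99: acc |= 99<<14 -> acc=1635886 shift=21 [end]
Varint 2: bytes[1:4] = AE EC 63 -> value 1635886 (3 byte(s))
  byte[4]=0xDB cont=1 payload=0x5B=91: acc |= 91<<0 -> acc=91 shift=7
  byte[5]=0x58 cont=0 payload=0x58=88: acc |= 88<<7 -> acc=11355 shift=14 [end]
Varint 3: bytes[4:6] = DB 58 -> value 11355 (2 byte(s))
  byte[6]=0xD1 cont=1 payload=0x51=81: acc |= 81<<0 -> acc=81 shift=7
  byte[7]=0x47 cont=0 payload=0x47=71: acc |= 71<<7 -> acc=9169 shift=14 [end]
Varint 4: bytes[6:8] = D1 47 -> value 9169 (2 byte(s))
  byte[8]=0xBB cont=1 payload=0x3B=59: acc |= 59<<0 -> acc=59 shift=7
  byte[9]=0x60 cont=0 payload=0x60=96: acc |= 96<<7 -> acc=12347 shift=14 [end]
Varint 5: bytes[8:10] = BB 60 -> value 12347 (2 byte(s))
  byte[10]=0x87 cont=1 payload=0x07=7: acc |= 7<<0 -> acc=7 shift=7
  byte[11]=0x30 cont=0 payload=0x30=48: acc |= 48<<7 -> acc=6151 shift=14 [end]
Varint 6: bytes[10:12] = 87 30 -> value 6151 (2 byte(s))
  byte[12]=0x6B cont=0 payload=0x6B=107: acc |= 107<<0 -> acc=107 shift=7 [end]
Varint 7: bytes[12:13] = 6B -> value 107 (1 byte(s))

Answer: 1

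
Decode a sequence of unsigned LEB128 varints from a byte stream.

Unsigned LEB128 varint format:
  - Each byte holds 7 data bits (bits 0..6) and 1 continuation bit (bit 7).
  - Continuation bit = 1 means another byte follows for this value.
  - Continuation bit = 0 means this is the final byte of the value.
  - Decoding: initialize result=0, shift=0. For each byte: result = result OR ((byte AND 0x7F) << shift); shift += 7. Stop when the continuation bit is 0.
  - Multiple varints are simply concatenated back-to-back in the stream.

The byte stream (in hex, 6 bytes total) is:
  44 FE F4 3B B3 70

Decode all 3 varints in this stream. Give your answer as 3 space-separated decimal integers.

Answer: 68 981630 14387

Derivation:
  byte[0]=0x44 cont=0 payload=0x44=68: acc |= 68<<0 -> acc=68 shift=7 [end]
Varint 1: bytes[0:1] = 44 -> value 68 (1 byte(s))
  byte[1]=0xFE cont=1 payload=0x7E=126: acc |= 126<<0 -> acc=126 shift=7
  byte[2]=0xF4 cont=1 payload=0x74=116: acc |= 116<<7 -> acc=14974 shift=14
  byte[3]=0x3B cont=0 payload=0x3B=59: acc |= 59<<14 -> acc=981630 shift=21 [end]
Varint 2: bytes[1:4] = FE F4 3B -> value 981630 (3 byte(s))
  byte[4]=0xB3 cont=1 payload=0x33=51: acc |= 51<<0 -> acc=51 shift=7
  byte[5]=0x70 cont=0 payload=0x70=112: acc |= 112<<7 -> acc=14387 shift=14 [end]
Varint 3: bytes[4:6] = B3 70 -> value 14387 (2 byte(s))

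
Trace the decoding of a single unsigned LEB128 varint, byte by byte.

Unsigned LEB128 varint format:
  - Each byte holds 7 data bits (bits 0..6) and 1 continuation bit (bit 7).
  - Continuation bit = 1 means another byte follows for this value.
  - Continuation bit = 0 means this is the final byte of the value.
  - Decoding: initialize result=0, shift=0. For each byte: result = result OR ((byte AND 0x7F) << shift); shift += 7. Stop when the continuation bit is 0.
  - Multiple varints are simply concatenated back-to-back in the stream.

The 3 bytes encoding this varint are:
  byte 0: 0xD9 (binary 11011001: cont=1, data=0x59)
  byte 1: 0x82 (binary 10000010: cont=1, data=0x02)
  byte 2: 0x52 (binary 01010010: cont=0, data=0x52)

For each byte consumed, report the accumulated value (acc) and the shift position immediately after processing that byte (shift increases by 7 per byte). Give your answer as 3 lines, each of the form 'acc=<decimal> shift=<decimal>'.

byte 0=0xD9: payload=0x59=89, contrib = 89<<0 = 89; acc -> 89, shift -> 7
byte 1=0x82: payload=0x02=2, contrib = 2<<7 = 256; acc -> 345, shift -> 14
byte 2=0x52: payload=0x52=82, contrib = 82<<14 = 1343488; acc -> 1343833, shift -> 21

Answer: acc=89 shift=7
acc=345 shift=14
acc=1343833 shift=21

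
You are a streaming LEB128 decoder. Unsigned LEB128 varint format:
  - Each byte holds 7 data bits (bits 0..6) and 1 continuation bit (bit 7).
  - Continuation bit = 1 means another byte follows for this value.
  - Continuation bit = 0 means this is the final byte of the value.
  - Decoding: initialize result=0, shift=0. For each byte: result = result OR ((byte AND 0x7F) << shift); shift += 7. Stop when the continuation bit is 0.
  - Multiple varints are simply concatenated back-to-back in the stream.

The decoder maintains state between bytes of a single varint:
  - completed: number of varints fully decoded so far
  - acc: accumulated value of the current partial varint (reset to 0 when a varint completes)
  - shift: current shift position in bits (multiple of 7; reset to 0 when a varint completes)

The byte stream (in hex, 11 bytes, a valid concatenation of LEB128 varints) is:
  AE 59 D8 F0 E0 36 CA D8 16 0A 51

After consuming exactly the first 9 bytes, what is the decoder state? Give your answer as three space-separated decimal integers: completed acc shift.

Answer: 3 0 0

Derivation:
byte[0]=0xAE cont=1 payload=0x2E: acc |= 46<<0 -> completed=0 acc=46 shift=7
byte[1]=0x59 cont=0 payload=0x59: varint #1 complete (value=11438); reset -> completed=1 acc=0 shift=0
byte[2]=0xD8 cont=1 payload=0x58: acc |= 88<<0 -> completed=1 acc=88 shift=7
byte[3]=0xF0 cont=1 payload=0x70: acc |= 112<<7 -> completed=1 acc=14424 shift=14
byte[4]=0xE0 cont=1 payload=0x60: acc |= 96<<14 -> completed=1 acc=1587288 shift=21
byte[5]=0x36 cont=0 payload=0x36: varint #2 complete (value=114833496); reset -> completed=2 acc=0 shift=0
byte[6]=0xCA cont=1 payload=0x4A: acc |= 74<<0 -> completed=2 acc=74 shift=7
byte[7]=0xD8 cont=1 payload=0x58: acc |= 88<<7 -> completed=2 acc=11338 shift=14
byte[8]=0x16 cont=0 payload=0x16: varint #3 complete (value=371786); reset -> completed=3 acc=0 shift=0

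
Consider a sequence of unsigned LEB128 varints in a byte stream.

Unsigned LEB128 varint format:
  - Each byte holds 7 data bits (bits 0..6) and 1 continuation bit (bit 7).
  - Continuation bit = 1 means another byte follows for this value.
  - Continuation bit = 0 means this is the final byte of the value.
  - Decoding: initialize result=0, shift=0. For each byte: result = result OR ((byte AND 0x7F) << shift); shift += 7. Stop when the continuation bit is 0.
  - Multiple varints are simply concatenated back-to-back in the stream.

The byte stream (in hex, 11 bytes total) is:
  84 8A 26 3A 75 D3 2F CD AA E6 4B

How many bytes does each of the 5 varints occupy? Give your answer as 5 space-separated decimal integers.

  byte[0]=0x84 cont=1 payload=0x04=4: acc |= 4<<0 -> acc=4 shift=7
  byte[1]=0x8A cont=1 payload=0x0A=10: acc |= 10<<7 -> acc=1284 shift=14
  byte[2]=0x26 cont=0 payload=0x26=38: acc |= 38<<14 -> acc=623876 shift=21 [end]
Varint 1: bytes[0:3] = 84 8A 26 -> value 623876 (3 byte(s))
  byte[3]=0x3A cont=0 payload=0x3A=58: acc |= 58<<0 -> acc=58 shift=7 [end]
Varint 2: bytes[3:4] = 3A -> value 58 (1 byte(s))
  byte[4]=0x75 cont=0 payload=0x75=117: acc |= 117<<0 -> acc=117 shift=7 [end]
Varint 3: bytes[4:5] = 75 -> value 117 (1 byte(s))
  byte[5]=0xD3 cont=1 payload=0x53=83: acc |= 83<<0 -> acc=83 shift=7
  byte[6]=0x2F cont=0 payload=0x2F=47: acc |= 47<<7 -> acc=6099 shift=14 [end]
Varint 4: bytes[5:7] = D3 2F -> value 6099 (2 byte(s))
  byte[7]=0xCD cont=1 payload=0x4D=77: acc |= 77<<0 -> acc=77 shift=7
  byte[8]=0xAA cont=1 payload=0x2A=42: acc |= 42<<7 -> acc=5453 shift=14
  byte[9]=0xE6 cont=1 payload=0x66=102: acc |= 102<<14 -> acc=1676621 shift=21
  byte[10]=0x4B cont=0 payload=0x4B=75: acc |= 75<<21 -> acc=158963021 shift=28 [end]
Varint 5: bytes[7:11] = CD AA E6 4B -> value 158963021 (4 byte(s))

Answer: 3 1 1 2 4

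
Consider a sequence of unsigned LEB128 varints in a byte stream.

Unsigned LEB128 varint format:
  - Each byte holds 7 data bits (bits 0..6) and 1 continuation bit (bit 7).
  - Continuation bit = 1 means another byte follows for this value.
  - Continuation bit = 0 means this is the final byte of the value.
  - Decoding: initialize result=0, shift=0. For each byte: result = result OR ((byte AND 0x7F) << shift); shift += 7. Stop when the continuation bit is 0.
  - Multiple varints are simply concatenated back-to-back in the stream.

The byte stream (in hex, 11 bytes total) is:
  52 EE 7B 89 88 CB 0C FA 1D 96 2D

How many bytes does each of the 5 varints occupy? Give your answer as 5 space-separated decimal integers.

Answer: 1 2 4 2 2

Derivation:
  byte[0]=0x52 cont=0 payload=0x52=82: acc |= 82<<0 -> acc=82 shift=7 [end]
Varint 1: bytes[0:1] = 52 -> value 82 (1 byte(s))
  byte[1]=0xEE cont=1 payload=0x6E=110: acc |= 110<<0 -> acc=110 shift=7
  byte[2]=0x7B cont=0 payload=0x7B=123: acc |= 123<<7 -> acc=15854 shift=14 [end]
Varint 2: bytes[1:3] = EE 7B -> value 15854 (2 byte(s))
  byte[3]=0x89 cont=1 payload=0x09=9: acc |= 9<<0 -> acc=9 shift=7
  byte[4]=0x88 cont=1 payload=0x08=8: acc |= 8<<7 -> acc=1033 shift=14
  byte[5]=0xCB cont=1 payload=0x4B=75: acc |= 75<<14 -> acc=1229833 shift=21
  byte[6]=0x0C cont=0 payload=0x0C=12: acc |= 12<<21 -> acc=26395657 shift=28 [end]
Varint 3: bytes[3:7] = 89 88 CB 0C -> value 26395657 (4 byte(s))
  byte[7]=0xFA cont=1 payload=0x7A=122: acc |= 122<<0 -> acc=122 shift=7
  byte[8]=0x1D cont=0 payload=0x1D=29: acc |= 29<<7 -> acc=3834 shift=14 [end]
Varint 4: bytes[7:9] = FA 1D -> value 3834 (2 byte(s))
  byte[9]=0x96 cont=1 payload=0x16=22: acc |= 22<<0 -> acc=22 shift=7
  byte[10]=0x2D cont=0 payload=0x2D=45: acc |= 45<<7 -> acc=5782 shift=14 [end]
Varint 5: bytes[9:11] = 96 2D -> value 5782 (2 byte(s))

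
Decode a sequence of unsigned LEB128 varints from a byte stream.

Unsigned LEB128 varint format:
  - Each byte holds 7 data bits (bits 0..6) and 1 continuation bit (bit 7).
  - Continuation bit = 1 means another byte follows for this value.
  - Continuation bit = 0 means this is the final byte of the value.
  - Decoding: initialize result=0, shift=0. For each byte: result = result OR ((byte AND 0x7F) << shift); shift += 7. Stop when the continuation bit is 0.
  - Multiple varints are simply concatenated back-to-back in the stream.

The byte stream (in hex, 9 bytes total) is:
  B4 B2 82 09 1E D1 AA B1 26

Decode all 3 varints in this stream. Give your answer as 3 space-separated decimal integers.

  byte[0]=0xB4 cont=1 payload=0x34=52: acc |= 52<<0 -> acc=52 shift=7
  byte[1]=0xB2 cont=1 payload=0x32=50: acc |= 50<<7 -> acc=6452 shift=14
  byte[2]=0x82 cont=1 payload=0x02=2: acc |= 2<<14 -> acc=39220 shift=21
  byte[3]=0x09 cont=0 payload=0x09=9: acc |= 9<<21 -> acc=18913588 shift=28 [end]
Varint 1: bytes[0:4] = B4 B2 82 09 -> value 18913588 (4 byte(s))
  byte[4]=0x1E cont=0 payload=0x1E=30: acc |= 30<<0 -> acc=30 shift=7 [end]
Varint 2: bytes[4:5] = 1E -> value 30 (1 byte(s))
  byte[5]=0xD1 cont=1 payload=0x51=81: acc |= 81<<0 -> acc=81 shift=7
  byte[6]=0xAA cont=1 payload=0x2A=42: acc |= 42<<7 -> acc=5457 shift=14
  byte[7]=0xB1 cont=1 payload=0x31=49: acc |= 49<<14 -> acc=808273 shift=21
  byte[8]=0x26 cont=0 payload=0x26=38: acc |= 38<<21 -> acc=80500049 shift=28 [end]
Varint 3: bytes[5:9] = D1 AA B1 26 -> value 80500049 (4 byte(s))

Answer: 18913588 30 80500049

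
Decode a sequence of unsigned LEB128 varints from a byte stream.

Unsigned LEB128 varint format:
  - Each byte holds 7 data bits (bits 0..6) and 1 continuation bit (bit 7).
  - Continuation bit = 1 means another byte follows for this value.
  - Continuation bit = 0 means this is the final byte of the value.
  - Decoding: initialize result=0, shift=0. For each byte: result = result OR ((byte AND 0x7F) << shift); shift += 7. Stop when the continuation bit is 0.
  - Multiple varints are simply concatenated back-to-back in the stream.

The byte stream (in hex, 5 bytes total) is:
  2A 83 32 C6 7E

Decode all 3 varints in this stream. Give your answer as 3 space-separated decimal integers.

  byte[0]=0x2A cont=0 payload=0x2A=42: acc |= 42<<0 -> acc=42 shift=7 [end]
Varint 1: bytes[0:1] = 2A -> value 42 (1 byte(s))
  byte[1]=0x83 cont=1 payload=0x03=3: acc |= 3<<0 -> acc=3 shift=7
  byte[2]=0x32 cont=0 payload=0x32=50: acc |= 50<<7 -> acc=6403 shift=14 [end]
Varint 2: bytes[1:3] = 83 32 -> value 6403 (2 byte(s))
  byte[3]=0xC6 cont=1 payload=0x46=70: acc |= 70<<0 -> acc=70 shift=7
  byte[4]=0x7E cont=0 payload=0x7E=126: acc |= 126<<7 -> acc=16198 shift=14 [end]
Varint 3: bytes[3:5] = C6 7E -> value 16198 (2 byte(s))

Answer: 42 6403 16198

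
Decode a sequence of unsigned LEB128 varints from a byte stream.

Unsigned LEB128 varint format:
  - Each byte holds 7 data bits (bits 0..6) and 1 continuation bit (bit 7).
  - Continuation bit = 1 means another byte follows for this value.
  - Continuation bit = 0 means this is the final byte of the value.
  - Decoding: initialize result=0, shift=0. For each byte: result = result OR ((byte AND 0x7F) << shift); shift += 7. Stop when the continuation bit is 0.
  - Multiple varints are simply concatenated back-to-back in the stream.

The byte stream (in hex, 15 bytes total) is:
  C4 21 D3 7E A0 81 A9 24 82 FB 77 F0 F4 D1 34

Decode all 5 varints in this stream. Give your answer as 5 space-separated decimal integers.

Answer: 4292 16211 76169376 1965442 110393968

Derivation:
  byte[0]=0xC4 cont=1 payload=0x44=68: acc |= 68<<0 -> acc=68 shift=7
  byte[1]=0x21 cont=0 payload=0x21=33: acc |= 33<<7 -> acc=4292 shift=14 [end]
Varint 1: bytes[0:2] = C4 21 -> value 4292 (2 byte(s))
  byte[2]=0xD3 cont=1 payload=0x53=83: acc |= 83<<0 -> acc=83 shift=7
  byte[3]=0x7E cont=0 payload=0x7E=126: acc |= 126<<7 -> acc=16211 shift=14 [end]
Varint 2: bytes[2:4] = D3 7E -> value 16211 (2 byte(s))
  byte[4]=0xA0 cont=1 payload=0x20=32: acc |= 32<<0 -> acc=32 shift=7
  byte[5]=0x81 cont=1 payload=0x01=1: acc |= 1<<7 -> acc=160 shift=14
  byte[6]=0xA9 cont=1 payload=0x29=41: acc |= 41<<14 -> acc=671904 shift=21
  byte[7]=0x24 cont=0 payload=0x24=36: acc |= 36<<21 -> acc=76169376 shift=28 [end]
Varint 3: bytes[4:8] = A0 81 A9 24 -> value 76169376 (4 byte(s))
  byte[8]=0x82 cont=1 payload=0x02=2: acc |= 2<<0 -> acc=2 shift=7
  byte[9]=0xFB cont=1 payload=0x7B=123: acc |= 123<<7 -> acc=15746 shift=14
  byte[10]=0x77 cont=0 payload=0x77=119: acc |= 119<<14 -> acc=1965442 shift=21 [end]
Varint 4: bytes[8:11] = 82 FB 77 -> value 1965442 (3 byte(s))
  byte[11]=0xF0 cont=1 payload=0x70=112: acc |= 112<<0 -> acc=112 shift=7
  byte[12]=0xF4 cont=1 payload=0x74=116: acc |= 116<<7 -> acc=14960 shift=14
  byte[13]=0xD1 cont=1 payload=0x51=81: acc |= 81<<14 -> acc=1342064 shift=21
  byte[14]=0x34 cont=0 payload=0x34=52: acc |= 52<<21 -> acc=110393968 shift=28 [end]
Varint 5: bytes[11:15] = F0 F4 D1 34 -> value 110393968 (4 byte(s))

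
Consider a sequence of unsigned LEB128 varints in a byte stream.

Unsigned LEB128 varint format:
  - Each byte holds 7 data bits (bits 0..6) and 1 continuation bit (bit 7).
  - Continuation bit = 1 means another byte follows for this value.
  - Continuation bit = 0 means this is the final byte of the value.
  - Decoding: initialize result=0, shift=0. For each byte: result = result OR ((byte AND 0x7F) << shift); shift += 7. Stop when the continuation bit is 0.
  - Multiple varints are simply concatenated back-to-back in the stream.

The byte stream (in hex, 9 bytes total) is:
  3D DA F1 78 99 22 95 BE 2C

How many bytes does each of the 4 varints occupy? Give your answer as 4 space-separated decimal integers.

  byte[0]=0x3D cont=0 payload=0x3D=61: acc |= 61<<0 -> acc=61 shift=7 [end]
Varint 1: bytes[0:1] = 3D -> value 61 (1 byte(s))
  byte[1]=0xDA cont=1 payload=0x5A=90: acc |= 90<<0 -> acc=90 shift=7
  byte[2]=0xF1 cont=1 payload=0x71=113: acc |= 113<<7 -> acc=14554 shift=14
  byte[3]=0x78 cont=0 payload=0x78=120: acc |= 120<<14 -> acc=1980634 shift=21 [end]
Varint 2: bytes[1:4] = DA F1 78 -> value 1980634 (3 byte(s))
  byte[4]=0x99 cont=1 payload=0x19=25: acc |= 25<<0 -> acc=25 shift=7
  byte[5]=0x22 cont=0 payload=0x22=34: acc |= 34<<7 -> acc=4377 shift=14 [end]
Varint 3: bytes[4:6] = 99 22 -> value 4377 (2 byte(s))
  byte[6]=0x95 cont=1 payload=0x15=21: acc |= 21<<0 -> acc=21 shift=7
  byte[7]=0xBE cont=1 payload=0x3E=62: acc |= 62<<7 -> acc=7957 shift=14
  byte[8]=0x2C cont=0 payload=0x2C=44: acc |= 44<<14 -> acc=728853 shift=21 [end]
Varint 4: bytes[6:9] = 95 BE 2C -> value 728853 (3 byte(s))

Answer: 1 3 2 3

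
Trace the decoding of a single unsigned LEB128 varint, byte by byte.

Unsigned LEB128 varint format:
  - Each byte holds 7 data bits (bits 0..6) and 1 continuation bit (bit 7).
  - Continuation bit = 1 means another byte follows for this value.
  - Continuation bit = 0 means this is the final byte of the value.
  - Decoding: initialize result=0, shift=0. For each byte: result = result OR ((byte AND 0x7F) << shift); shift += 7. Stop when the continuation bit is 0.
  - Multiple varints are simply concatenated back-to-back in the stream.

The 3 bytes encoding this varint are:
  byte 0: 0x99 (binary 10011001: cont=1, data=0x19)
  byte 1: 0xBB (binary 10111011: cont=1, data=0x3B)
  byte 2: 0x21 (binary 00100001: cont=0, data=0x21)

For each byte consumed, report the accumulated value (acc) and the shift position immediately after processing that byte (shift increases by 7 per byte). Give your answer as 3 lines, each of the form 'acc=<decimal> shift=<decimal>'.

Answer: acc=25 shift=7
acc=7577 shift=14
acc=548249 shift=21

Derivation:
byte 0=0x99: payload=0x19=25, contrib = 25<<0 = 25; acc -> 25, shift -> 7
byte 1=0xBB: payload=0x3B=59, contrib = 59<<7 = 7552; acc -> 7577, shift -> 14
byte 2=0x21: payload=0x21=33, contrib = 33<<14 = 540672; acc -> 548249, shift -> 21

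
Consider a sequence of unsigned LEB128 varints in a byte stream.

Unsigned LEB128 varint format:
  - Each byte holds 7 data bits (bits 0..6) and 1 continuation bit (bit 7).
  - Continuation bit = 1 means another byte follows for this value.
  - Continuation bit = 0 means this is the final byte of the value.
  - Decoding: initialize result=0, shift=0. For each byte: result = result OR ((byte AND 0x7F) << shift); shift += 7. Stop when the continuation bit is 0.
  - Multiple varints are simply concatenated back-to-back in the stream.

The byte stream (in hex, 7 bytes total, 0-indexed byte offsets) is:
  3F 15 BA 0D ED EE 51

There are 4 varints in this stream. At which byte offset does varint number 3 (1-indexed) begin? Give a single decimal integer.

  byte[0]=0x3F cont=0 payload=0x3F=63: acc |= 63<<0 -> acc=63 shift=7 [end]
Varint 1: bytes[0:1] = 3F -> value 63 (1 byte(s))
  byte[1]=0x15 cont=0 payload=0x15=21: acc |= 21<<0 -> acc=21 shift=7 [end]
Varint 2: bytes[1:2] = 15 -> value 21 (1 byte(s))
  byte[2]=0xBA cont=1 payload=0x3A=58: acc |= 58<<0 -> acc=58 shift=7
  byte[3]=0x0D cont=0 payload=0x0D=13: acc |= 13<<7 -> acc=1722 shift=14 [end]
Varint 3: bytes[2:4] = BA 0D -> value 1722 (2 byte(s))
  byte[4]=0xED cont=1 payload=0x6D=109: acc |= 109<<0 -> acc=109 shift=7
  byte[5]=0xEE cont=1 payload=0x6E=110: acc |= 110<<7 -> acc=14189 shift=14
  byte[6]=0x51 cont=0 payload=0x51=81: acc |= 81<<14 -> acc=1341293 shift=21 [end]
Varint 4: bytes[4:7] = ED EE 51 -> value 1341293 (3 byte(s))

Answer: 2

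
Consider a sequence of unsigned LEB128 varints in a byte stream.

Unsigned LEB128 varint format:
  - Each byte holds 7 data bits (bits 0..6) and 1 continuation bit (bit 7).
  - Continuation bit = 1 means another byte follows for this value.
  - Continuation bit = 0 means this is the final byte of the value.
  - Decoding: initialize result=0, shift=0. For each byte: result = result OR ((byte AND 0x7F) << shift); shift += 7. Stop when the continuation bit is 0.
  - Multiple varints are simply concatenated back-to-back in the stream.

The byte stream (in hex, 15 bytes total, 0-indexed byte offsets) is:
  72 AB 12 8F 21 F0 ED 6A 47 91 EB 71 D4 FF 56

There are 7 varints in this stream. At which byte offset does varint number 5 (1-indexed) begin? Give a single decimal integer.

  byte[0]=0x72 cont=0 payload=0x72=114: acc |= 114<<0 -> acc=114 shift=7 [end]
Varint 1: bytes[0:1] = 72 -> value 114 (1 byte(s))
  byte[1]=0xAB cont=1 payload=0x2B=43: acc |= 43<<0 -> acc=43 shift=7
  byte[2]=0x12 cont=0 payload=0x12=18: acc |= 18<<7 -> acc=2347 shift=14 [end]
Varint 2: bytes[1:3] = AB 12 -> value 2347 (2 byte(s))
  byte[3]=0x8F cont=1 payload=0x0F=15: acc |= 15<<0 -> acc=15 shift=7
  byte[4]=0x21 cont=0 payload=0x21=33: acc |= 33<<7 -> acc=4239 shift=14 [end]
Varint 3: bytes[3:5] = 8F 21 -> value 4239 (2 byte(s))
  byte[5]=0xF0 cont=1 payload=0x70=112: acc |= 112<<0 -> acc=112 shift=7
  byte[6]=0xED cont=1 payload=0x6D=109: acc |= 109<<7 -> acc=14064 shift=14
  byte[7]=0x6A cont=0 payload=0x6A=106: acc |= 106<<14 -> acc=1750768 shift=21 [end]
Varint 4: bytes[5:8] = F0 ED 6A -> value 1750768 (3 byte(s))
  byte[8]=0x47 cont=0 payload=0x47=71: acc |= 71<<0 -> acc=71 shift=7 [end]
Varint 5: bytes[8:9] = 47 -> value 71 (1 byte(s))
  byte[9]=0x91 cont=1 payload=0x11=17: acc |= 17<<0 -> acc=17 shift=7
  byte[10]=0xEB cont=1 payload=0x6B=107: acc |= 107<<7 -> acc=13713 shift=14
  byte[11]=0x71 cont=0 payload=0x71=113: acc |= 113<<14 -> acc=1865105 shift=21 [end]
Varint 6: bytes[9:12] = 91 EB 71 -> value 1865105 (3 byte(s))
  byte[12]=0xD4 cont=1 payload=0x54=84: acc |= 84<<0 -> acc=84 shift=7
  byte[13]=0xFF cont=1 payload=0x7F=127: acc |= 127<<7 -> acc=16340 shift=14
  byte[14]=0x56 cont=0 payload=0x56=86: acc |= 86<<14 -> acc=1425364 shift=21 [end]
Varint 7: bytes[12:15] = D4 FF 56 -> value 1425364 (3 byte(s))

Answer: 8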